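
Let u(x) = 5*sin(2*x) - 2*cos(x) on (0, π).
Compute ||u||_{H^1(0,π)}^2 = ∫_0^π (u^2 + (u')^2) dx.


||u||_{H^1(0,π)}^2 = -160/3 + 133*π/2

u'(x) = 2*sin(x) + 10*cos(2*x).
Expand u² and (u')² and integrate term by term on (0, π), using: for integers n ≥ 1, ∫_0^π sin²(nx) dx = ∫_0^π cos²(nx) dx = π/2; for n ≠ n', ∫_0^π sin(nx)sin(n'x) dx = ∫_0^π cos(nx)cos(n'x) dx = 0; and by product-to-sum, ∫_0^π sin(nx)cos(n'x) dx = ½∫_0^π [sin((n+n')x) + sin((n−n')x)] dx, which is 0 when n+n' is even and 2n/(n²−n'²) when n+n' is odd (it need not vanish on (0, π)).
  u² squared terms: (-2)²·∫cos(x)² dx = 4·π/2 = 2*π;  (5)²·∫sin(2x)² dx = 25·π/2 = 25*π/2.
  u² cross terms: 2·(-2)·(5)·∫cos(x)·sin(2x) dx = -20·(4/3) = -80/3.
  So ∫_0^π u² dx = 2*π + 25*π/2 − 80/3 = -80/3 + 29*π/2.
  (u')² squared terms: (2)²·∫sin(x)² dx = 4·π/2 = 2*π;  (10)²·∫cos(2x)² dx = 100·π/2 = 50*π.
  (u')² cross terms: 2·(2)·(10)·∫sin(x)·cos(2x) dx = 40·(-2/3) = -80/3.
  So ∫_0^π (u')² dx = 2*π + 50*π − 80/3 = -80/3 + 52*π.
||u||_{H^1}^2 = (-80/3 + 29*π/2) + (-80/3 + 52*π) = -160/3 + 133*π/2.


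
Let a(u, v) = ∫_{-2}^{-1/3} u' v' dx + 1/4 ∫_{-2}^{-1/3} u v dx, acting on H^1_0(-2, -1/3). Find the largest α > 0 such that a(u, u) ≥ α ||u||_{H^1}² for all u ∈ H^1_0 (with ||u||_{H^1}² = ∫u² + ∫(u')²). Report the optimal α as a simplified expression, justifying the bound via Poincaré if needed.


α = (25 + 36*π^2)/(4*(25 + 9*π^2))

Coercivity of a(·,·) on H^1_0(-2, -1/3) means a(u, u) ≥ α ||u||_{H^1}² for every u ∈ H^1_0.
The interval has length L = 5/3, and Poincaré/coercivity depend only on L. Here a(u, u) = ∫(u')² + (1/4)·∫u².
Here 0 < c = 1/4 < 1. The condition a(u,u) ≥ α||u||_{H^1}² reads (1−α)∫(u')² ≥ (α−c)∫u². Any admissible α is ≤ 1 (rapidly oscillating u have ∫u²/∫(u')² → 0), and α = 1 would force 0 ≥ (1−c)∫u², impossible since c < 1; so 1−α > 0. By the sharp Poincaré inequality on H^1_0 of an interval of length L, ∫(u')² ≥ (π/L)²∫u² with equality for the first sine mode sin(π(x−x₀)/L) (x₀ the left endpoint), so the inequality holds for all u iff (1−α)(π/L)² ≥ α − c, i.e. α ≤ ((π/L)² + c)/((π/L)² + 1) = (1 + c(L/π)²)/(1 + (L/π)²). With (π/L)² = 9*π^2/25 and c = 1/4, the largest admissible constant is α = ((π/L)² + c)/((π/L)² + 1).
Simplifying, α = (25 + 36*π^2)/(4*(25 + 9*π^2)).


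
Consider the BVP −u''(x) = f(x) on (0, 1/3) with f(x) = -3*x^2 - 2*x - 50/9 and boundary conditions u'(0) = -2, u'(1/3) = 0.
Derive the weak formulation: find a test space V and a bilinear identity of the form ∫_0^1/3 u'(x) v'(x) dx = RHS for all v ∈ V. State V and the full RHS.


V = H^1(0, 1/3) (v unrestricted at boundary; u is determined up to an additive constant); weak form: ∫_0^1/3 u'v' dx = ∫_0^1/3 (-3*x^2 - 2*x - 50/9) v dx + 2·v(0) for all v ∈ V.

Multiply both sides by a test function v and integrate from 0 to 1/3:
  ∫_0^1/3 −u''(x) v(x) dx = ∫_0^1/3 f(x) v(x) dx.
Integrate the LHS by parts once:
  ∫_0^1/3 −u'' v dx = −[u'(x) v(x)]_0^1/3 + ∫_0^1/3 u'(x) v'(x) dx.
Thus ∫_0^1/3 u'(x) v'(x) dx = ∫_0^1/3 f(x) v(x) dx + [u'(x) v(x)]_0^1/3.
Choose V so that boundary terms are either known or forced to vanish.
u has inhomogeneous Neumann u'(0) = -2, u'(1/3) = 0. [u' v]_0^1/3 = (0)·v(1/3) − (-2)·v(0) = 2·v(0). Take V = H^1(0, 1/3); boundary term becomes part of RHS.
Weak formulation: find u (satisfying any essential BC) such that ∫_0^1/3 u'(x) v'(x) dx = ∫_0^1/3 f v dx + 2·v(0) for all v ∈ V (Neumann data are natural BCs: they enter the RHS as boundary terms).
Substituting f(x) = -3*x^2 - 2*x - 50/9, the right-hand side is ∫_0^1/3 (-3*x^2 - 2*x - 50/9) v dx + 2·v(0).
Compatibility check (pure Neumann): taking v ≡ 1 ∈ V gives 0 = ∫_0^1/3 f dx + (0) − (-2), i.e. ∫_0^1/3 f dx must equal u'(0) − u'(1/3) = -2. Indeed ∫_0^1/3 (-3*x^2 - 2*x - 50/9) dx = -2, so the data are compatible. The solution is then unique only up to an additive constant (fix it e.g. by requiring ∫_0^1/3 u dx = 0).


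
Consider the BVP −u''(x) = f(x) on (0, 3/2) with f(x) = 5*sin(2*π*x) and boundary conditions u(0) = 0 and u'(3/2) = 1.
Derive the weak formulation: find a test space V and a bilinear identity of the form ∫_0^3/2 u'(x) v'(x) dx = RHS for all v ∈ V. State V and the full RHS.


V = {v ∈ H^1(0, 3/2) : v(0) = 0} (test functions vanish at x = 0 where u is specified); weak form: ∫_0^3/2 u'v' dx = ∫_0^3/2 (5*sin(2*π*x)) v dx + v(3/2) for all v ∈ V.

Multiply both sides by a test function v and integrate from 0 to 3/2:
  ∫_0^3/2 −u''(x) v(x) dx = ∫_0^3/2 f(x) v(x) dx.
Integrate the LHS by parts once:
  ∫_0^3/2 −u'' v dx = −[u'(x) v(x)]_0^3/2 + ∫_0^3/2 u'(x) v'(x) dx.
Thus ∫_0^3/2 u'(x) v'(x) dx = ∫_0^3/2 f(x) v(x) dx + [u'(x) v(x)]_0^3/2.
Choose V so that boundary terms are either known or forced to vanish.
Mixed BC: u(0) = 0 (Dirichlet) and u'(3/2) = 1 (Neumann). Define V = {v ∈ H^1(0, 3/2) : v(0) = 0}. Then [u' v]_0^3/2 = u'(3/2)·v(3/2) − u'(0)·0 = v(3/2).
Weak formulation: find u (satisfying any essential BC) such that ∫_0^3/2 u'(x) v'(x) dx = ∫_0^3/2 f v dx + v(3/2) for all v ∈ V (Dirichlet at 0 absorbed into V; Neumann datum at x = 3/2 contributes the boundary term).
Substituting f(x) = 5*sin(2*π*x), the right-hand side is ∫_0^3/2 (5*sin(2*π*x)) v dx + v(3/2).


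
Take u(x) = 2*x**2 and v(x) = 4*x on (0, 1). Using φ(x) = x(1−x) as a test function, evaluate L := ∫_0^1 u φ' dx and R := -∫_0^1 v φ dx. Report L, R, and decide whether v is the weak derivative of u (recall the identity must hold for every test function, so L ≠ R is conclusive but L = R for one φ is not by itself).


LHS = -1/3, RHS = -1/3. Yes, v = u' weakly.

u(x) = 2*x**2, classical derivative u'(x) = 4*x.
φ(x) = x(1−x), so φ'(x) = 1 - 2*x.
Note φ(0) = φ(1) = 0, so the boundary term u·φ vanishes.
LHS = ∫_0^1 u(x) φ'(x) dx = ∫_0^1 (-4*x^3 + 2*x^2) dx. Term by term:
  ∫_0^1 -4*x^3 dx = -1;  ∫_0^1 2*x^2 dx = 2/3.
Sum: -1 + 2/3 = -1/3.
So LHS = -1/3.
∫_0^1 v(x) φ(x) dx = ∫_0^1 (-4*x^3 + 4*x^2) dx. Term by term:
  ∫_0^1 -4*x^3 dx = -1;  ∫_0^1 4*x^2 dx = 4/3.
Sum: -1 + 4/3 = 1/3.
So RHS = -∫_0^1 v(x) φ(x) dx = -1/3.
LHS = RHS, so the identity holds for this test φ.
Moreover u is smooth here and v(x) = u'(x) = 4*x pointwise, so the identity holds for every test function. Hence v is the weak derivative of u.


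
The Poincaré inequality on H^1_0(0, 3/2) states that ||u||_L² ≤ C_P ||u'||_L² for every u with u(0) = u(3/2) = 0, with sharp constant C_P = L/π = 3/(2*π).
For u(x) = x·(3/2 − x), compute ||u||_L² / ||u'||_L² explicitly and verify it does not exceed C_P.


||u||_L² / ||u'||_L² = 3*sqrt(10)/20 < C_P = 3/(2*π).

u(x) = x·(3/2 − x), so u'(x) = 3/2 - 2*x.
u(x) = x·(3/2 − x) vanishes at x = 0 and x = 3/2, so u ∈ H^1_0(0, 3/2). Differentiate via the product rule and integrate the resulting polynomials term by term.
  ∫_0^3/2 u² dx = ∫_0^3/2 (x^4 - 3*x^3 + 9*x^2/4) dx. Term by term:
    ∫_0^3/2 x^4 dx = 243/160;  ∫_0^3/2 -3*x^3 dx = -243/64;  ∫_0^3/2 9*x^2/4 dx = 81/32.
  Sum: 243/160 − 243/64 + 81/32 = 81/320.
  ∫_0^3/2 (u')² dx = ∫_0^3/2 (4*x^2 - 6*x + 9/4) dx. Term by term:
    ∫_0^3/2 4*x^2 dx = 9/2;  ∫_0^3/2 -6*x dx = -27/4;  ∫_0^3/2 9/4 dx = 27/8.
  Sum: 9/2 − 27/4 + 27/8 = 9/8.
∫_0^3/2 u² dx = 81/320, so ||u||_L² = 9*sqrt(5)/40.
∫_0^3/2 (u')² dx = 9/8, so ||u'||_L² = 3*sqrt(2)/4.
Ratio ||u||_L² / ||u'||_L² = 3*sqrt(10)/20.
Sharp Poincaré constant on H^1_0(0, 3/2) is C_P = L/π = 3/(2*π), achieved by sin(2*π/3·x).
A polynomial bump cannot attain the sharp Poincaré constant (only the first sine eigenfunction does), so the ratio is strictly less than C_P, consistent with ||u||_L² ≤ C_P ||u'||_L².


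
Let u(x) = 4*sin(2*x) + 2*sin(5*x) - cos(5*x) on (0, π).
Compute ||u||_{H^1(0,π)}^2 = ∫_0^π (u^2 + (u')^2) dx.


||u||_{H^1(0,π)}^2 = 832/21 + 105*π

u'(x) = 5*sin(5*x) + 8*cos(2*x) + 10*cos(5*x).
Expand u² and (u')² and integrate term by term on (0, π), using: for integers n ≥ 1, ∫_0^π sin²(nx) dx = ∫_0^π cos²(nx) dx = π/2; for n ≠ n', ∫_0^π sin(nx)sin(n'x) dx = ∫_0^π cos(nx)cos(n'x) dx = 0; and by product-to-sum, ∫_0^π sin(nx)cos(n'x) dx = ½∫_0^π [sin((n+n')x) + sin((n−n')x)] dx, which is 0 when n+n' is even and 2n/(n²−n'²) when n+n' is odd (it need not vanish on (0, π)).
  u² squared terms: (-1)²·∫cos(5x)² dx = 1·π/2 = π/2;  (2)²·∫sin(5x)² dx = 4·π/2 = 2*π;  (4)²·∫sin(2x)² dx = 16·π/2 = 8*π.
  u² cross terms: 2·(-1)·(2)·∫cos(5x)·sin(5x) dx = -4·(0) = 0;  2·(-1)·(4)·∫cos(5x)·sin(2x) dx = -8·(-4/21) = 32/21;  2·(2)·(4)·∫sin(5x)·sin(2x) dx = 16·(0) = 0.
  So ∫_0^π u² dx = π/2 + 2*π + 8*π + 0 + 32/21 + 0 = 32/21 + 21*π/2.
  (u')² squared terms: (5)²·∫sin(5x)² dx = 25·π/2 = 25*π/2;  (8)²·∫cos(2x)² dx = 64·π/2 = 32*π;  (10)²·∫cos(5x)² dx = 100·π/2 = 50*π.
  (u')² cross terms: 2·(5)·(8)·∫sin(5x)·cos(2x) dx = 80·(10/21) = 800/21;  2·(5)·(10)·∫sin(5x)·cos(5x) dx = 100·(0) = 0;  2·(8)·(10)·∫cos(2x)·cos(5x) dx = 160·(0) = 0.
  So ∫_0^π (u')² dx = 25*π/2 + 32*π + 50*π + 800/21 + 0 + 0 = 800/21 + 189*π/2.
||u||_{H^1}^2 = (32/21 + 21*π/2) + (800/21 + 189*π/2) = 832/21 + 105*π.


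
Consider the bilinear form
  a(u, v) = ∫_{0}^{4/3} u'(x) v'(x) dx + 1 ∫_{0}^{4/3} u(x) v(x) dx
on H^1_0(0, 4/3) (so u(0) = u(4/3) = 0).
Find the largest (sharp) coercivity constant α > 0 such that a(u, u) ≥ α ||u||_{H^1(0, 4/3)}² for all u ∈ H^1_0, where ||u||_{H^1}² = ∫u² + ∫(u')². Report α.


α = 1

Coercivity of a(·,·) on H^1_0(0, 4/3) means a(u, u) ≥ α ||u||_{H^1}² for every u ∈ H^1_0.
The interval has length L = 4/3, and Poincaré/coercivity depend only on L. Here a(u, u) = ∫(u')² + (1)·∫u².
Here c = 1 ≥ 1, so a(u,u) = ∫(u')² + c∫u² ≥ ∫(u')² + ∫u² = ||u||_{H^1}², i.e. α = 1 works. No larger α is possible: a(u,u) ≥ α||u||_{H^1}² means (1−α)∫(u')² ≥ (α−c)∫u², and for the modes u_n = sin(nπ(x−x₀)/L) (x₀ the left endpoint) one has ∫u_n²/∫(u_n')² = (L/(nπ))² → 0, so a(u_n,u_n)/||u_n||_{H^1}² → 1. Hence the optimal constant is α = 1.
Therefore α = 1.


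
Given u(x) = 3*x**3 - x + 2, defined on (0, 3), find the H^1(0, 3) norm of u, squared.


||u||_{H^1}^2 = 45807/7

The H^1 norm (squared) on an interval (0, L) is
  ||u||_{H^1}^2 = ∫_0^L u(x)^2 dx + ∫_0^L u'(x)^2 dx.
Compute u'(x) = 9*x**2 - 1.
Then u(x)^2 = 9*x**6 - 6*x**4 + 12*x**3 + x**2 - 4*x + 4 and u'(x)^2 = 81*x**4 - 18*x**2 + 1.
Integrate each monomial from 0 to 3 using ∫_0^3 c·x^n dx = c·3^(n+1)/(n+1):
  ∫_0^3 u(x)^2 dx = ∫_0^3 (9*x^6 - 6*x^4 + 12*x^3 + x^2 - 4*x + 4) dx. Term by term:
    ∫_0^3 9*x^6 dx = 19683/7;  ∫_0^3 -6*x^4 dx = -1458/5;  ∫_0^3 12*x^3 dx = 243;
    ∫_0^3 x^2 dx = 9;  ∫_0^3 -4*x dx = -18;  ∫_0^3 4 dx = 12.
  Sum: 19683/7 − 1458/5 + 243 + 9 − 18 + 12 = 96819/35.
  ∫_0^3 u'(x)^2 dx = ∫_0^3 (81*x^4 - 18*x^2 + 1) dx. Term by term:
    ∫_0^3 81*x^4 dx = 19683/5;  ∫_0^3 -18*x^2 dx = -162;  ∫_0^3 1 dx = 3.
  Sum: 19683/5 − 162 + 3 = 18888/5.
Adding: ||u||_{H^1}^2 = 96819/35 + 18888/5 = 45807/7.


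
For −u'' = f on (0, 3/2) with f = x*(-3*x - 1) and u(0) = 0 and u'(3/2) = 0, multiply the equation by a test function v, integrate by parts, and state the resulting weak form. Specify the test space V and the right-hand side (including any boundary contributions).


V = {v ∈ H^1(0, 3/2) : v(0) = 0} (test functions vanish at x = 0 where u is specified); weak form: ∫_0^3/2 u'v' dx = ∫_0^3/2 (x*(-3*x - 1)) v dx for all v ∈ V.

Multiply both sides by a test function v and integrate from 0 to 3/2:
  ∫_0^3/2 −u''(x) v(x) dx = ∫_0^3/2 f(x) v(x) dx.
Integrate the LHS by parts once:
  ∫_0^3/2 −u'' v dx = −[u'(x) v(x)]_0^3/2 + ∫_0^3/2 u'(x) v'(x) dx.
Thus ∫_0^3/2 u'(x) v'(x) dx = ∫_0^3/2 f(x) v(x) dx + [u'(x) v(x)]_0^3/2.
Choose V so that boundary terms are either known or forced to vanish.
Mixed BC: u(0) = 0 (Dirichlet) and u'(3/2) = 0 (Neumann). Define V = {v ∈ H^1(0, 3/2) : v(0) = 0}. Then [u' v]_0^3/2 = u'(3/2)·v(3/2) − u'(0)·0 = 0.
Weak formulation: find u (satisfying any essential BC) such that ∫_0^3/2 u'(x) v'(x) dx = ∫_0^3/2 f v dx for all v ∈ V (Dirichlet at 0 absorbed into V; the Neumann datum at x = 3/2 is zero, so no boundary term remains).
Substituting f(x) = x*(-3*x - 1), the right-hand side is ∫_0^3/2 (x*(-3*x - 1)) v dx.


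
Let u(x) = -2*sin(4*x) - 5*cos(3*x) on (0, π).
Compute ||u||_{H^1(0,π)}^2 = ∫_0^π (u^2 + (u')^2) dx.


||u||_{H^1(0,π)}^2 = 1600/7 + 159*π

u'(x) = 15*sin(3*x) - 8*cos(4*x).
Expand u² and (u')² and integrate term by term on (0, π), using: for integers n ≥ 1, ∫_0^π sin²(nx) dx = ∫_0^π cos²(nx) dx = π/2; for n ≠ n', ∫_0^π sin(nx)sin(n'x) dx = ∫_0^π cos(nx)cos(n'x) dx = 0; and by product-to-sum, ∫_0^π sin(nx)cos(n'x) dx = ½∫_0^π [sin((n+n')x) + sin((n−n')x)] dx, which is 0 when n+n' is even and 2n/(n²−n'²) when n+n' is odd (it need not vanish on (0, π)).
  u² squared terms: (-5)²·∫cos(3x)² dx = 25·π/2 = 25*π/2;  (-2)²·∫sin(4x)² dx = 4·π/2 = 2*π.
  u² cross terms: 2·(-5)·(-2)·∫cos(3x)·sin(4x) dx = 20·(8/7) = 160/7.
  So ∫_0^π u² dx = 25*π/2 + 2*π + 160/7 = 160/7 + 29*π/2.
  (u')² squared terms: (-8)²·∫cos(4x)² dx = 64·π/2 = 32*π;  (15)²·∫sin(3x)² dx = 225·π/2 = 225*π/2.
  (u')² cross terms: 2·(-8)·(15)·∫cos(4x)·sin(3x) dx = -240·(-6/7) = 1440/7.
  So ∫_0^π (u')² dx = 32*π + 225*π/2 + 1440/7 = 1440/7 + 289*π/2.
||u||_{H^1}^2 = (160/7 + 29*π/2) + (1440/7 + 289*π/2) = 1600/7 + 159*π.


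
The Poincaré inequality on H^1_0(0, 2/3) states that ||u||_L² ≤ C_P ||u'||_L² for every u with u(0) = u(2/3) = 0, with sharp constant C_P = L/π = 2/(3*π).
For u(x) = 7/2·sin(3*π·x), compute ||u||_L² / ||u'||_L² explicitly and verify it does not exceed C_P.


||u||_L² / ||u'||_L² = 1/(3*π) < C_P = 2/(3*π).

u(x) = 7/2·sin(3*π·x), so u'(x) = 21*π*cos(3*π*x)/2.
Writing u(x) = A·sin(kπx/L) with A = 7/2 and k = 2, use ∫_0^L sin²(kπx/L) dx = L/2 and ∫_0^L cos²(kπx/L) dx = L/2.
u² = 49/4·sin²(3*π·x) and (u')² = 441*π^2/4·cos²(3*π·x), and each of sin², cos² integrates to L/2 = 1/3 over (0, 2/3).
∫_0^2/3 u² dx = 49/12, so ||u||_L² = 7*sqrt(3)/6.
∫_0^2/3 (u')² dx = 147*π^2/4, so ||u'||_L² = 7*sqrt(3)*π/2.
Ratio ||u||_L² / ||u'||_L² = 1/(3*π).
Sharp Poincaré constant on H^1_0(0, 2/3) is C_P = L/π = 2/(3*π), achieved by sin(3*π/2·x).
This is the k = 2 harmonic; the ratio L/(kπ) is strictly less than C_P = L/π, consistent with the sharp inequality ||u||_L² ≤ C_P ||u'||_L².


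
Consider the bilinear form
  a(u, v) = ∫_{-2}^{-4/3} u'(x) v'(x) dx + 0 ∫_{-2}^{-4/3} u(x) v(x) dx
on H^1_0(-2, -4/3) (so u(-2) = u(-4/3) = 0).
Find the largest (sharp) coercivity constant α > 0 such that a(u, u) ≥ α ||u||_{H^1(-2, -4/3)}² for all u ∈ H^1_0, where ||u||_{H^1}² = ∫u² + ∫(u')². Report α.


α = 9*π^2/(4 + 9*π^2)

Coercivity of a(·,·) on H^1_0(-2, -4/3) means a(u, u) ≥ α ||u||_{H^1}² for every u ∈ H^1_0.
The interval has length L = 2/3, and Poincaré/coercivity depend only on L. Here a(u, u) = ∫(u')² + (0)·∫u².
Here c = 0, so a(u,u) = ∫(u')² alone. The condition a(u,u) ≥ α||u||_{H^1}² reads (1−α)∫(u')² ≥ (α−c)∫u². Any admissible α is ≤ 1 (rapidly oscillating u have ∫u²/∫(u')² → 0), and α = 1 would force 0 ≥ (1−c)∫u², impossible since c < 1; so 1−α > 0. By the sharp Poincaré inequality on H^1_0 of an interval of length L, ∫(u')² ≥ (π/L)²∫u² with equality for the first sine mode sin(π(x−x₀)/L) (x₀ the left endpoint), so the inequality holds for all u iff (1−α)(π/L)² ≥ α − c, i.e. α ≤ ((π/L)² + c)/((π/L)² + 1) = (1 + c(L/π)²)/(1 + (L/π)²). (Direct route, valid since c ≤ 0: Poincaré gives c∫u² ≥ c(L/π)²∫(u')², so a(u,u) ≥ (1 + c(L/π)²)∫(u')², while ||u||_{H^1}² ≤ (1 + (L/π)²)∫(u')²; dividing yields the same α.) With (π/L)² = 9*π^2/4 and c = 0, the largest admissible constant is α = ((π/L)² + c)/((π/L)² + 1).
Simplifying, α = 9*π^2/(4 + 9*π^2).


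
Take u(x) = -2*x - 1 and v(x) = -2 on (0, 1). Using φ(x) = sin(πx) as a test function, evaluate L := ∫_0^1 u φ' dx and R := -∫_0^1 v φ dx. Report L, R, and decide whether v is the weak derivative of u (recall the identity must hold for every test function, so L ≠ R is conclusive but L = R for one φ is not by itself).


LHS = 4/π, RHS = 4/π. Yes, v = u' weakly.

u(x) = -2*x - 1, classical derivative u'(x) = -2.
φ(x) = sin(πx), so φ'(x) = π*cos(π*x).
Note φ(0) = φ(1) = 0, so the boundary term u·φ vanishes.
LHS = ∫_0^1 u(x) φ'(x) dx = ∫_0^1 (-2*π*x*cos(π*x) - π*cos(π*x)) dx. Term by term:
  ∫_0^1 -π*cos(π*x) dx = 0;  ∫_0^1 -2*π*x*cos(π*x) dx = 4/π.
Sum: 0 + 4/π = 4/π.
So LHS = 4/π.
∫_0^1 v(x) φ(x) dx = ∫_0^1 (-2*sin(π*x)) dx. Term by term:
  ∫_0^1 -2*sin(π*x) dx = -4/π.
So RHS = -∫_0^1 v(x) φ(x) dx = 4/π.
LHS = RHS, so the identity holds for this test φ.
Moreover u is smooth here and v(x) = u'(x) = -2 pointwise, so the identity holds for every test function. Hence v is the weak derivative of u.


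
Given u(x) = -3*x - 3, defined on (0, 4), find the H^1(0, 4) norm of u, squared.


||u||_{H^1}^2 = 408

The H^1 norm (squared) on an interval (0, L) is
  ||u||_{H^1}^2 = ∫_0^L u(x)^2 dx + ∫_0^L u'(x)^2 dx.
Compute u'(x) = -3.
Then u(x)^2 = 9*x**2 + 18*x + 9 and u'(x)^2 = 9.
Integrate each monomial from 0 to 4 using ∫_0^4 c·x^n dx = c·4^(n+1)/(n+1):
  ∫_0^4 u(x)^2 dx = ∫_0^4 (9*x^2 + 18*x + 9) dx. Term by term:
    ∫_0^4 9*x^2 dx = 192;  ∫_0^4 18*x dx = 144;  ∫_0^4 9 dx = 36.
  Sum: 192 + 144 + 36 = 372.
  ∫_0^4 u'(x)^2 dx = ∫_0^4 (9) dx. Term by term:
    ∫_0^4 9 dx = 36.
Adding: ||u||_{H^1}^2 = 372 + 36 = 408.


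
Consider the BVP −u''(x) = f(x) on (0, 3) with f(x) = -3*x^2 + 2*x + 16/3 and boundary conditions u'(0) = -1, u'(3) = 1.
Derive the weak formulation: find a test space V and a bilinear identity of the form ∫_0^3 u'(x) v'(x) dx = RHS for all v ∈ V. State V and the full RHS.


V = H^1(0, 3) (v unrestricted at boundary; u is determined up to an additive constant); weak form: ∫_0^3 u'v' dx = ∫_0^3 (-3*x^2 + 2*x + 16/3) v dx + v(3) + v(0) for all v ∈ V.

Multiply both sides by a test function v and integrate from 0 to 3:
  ∫_0^3 −u''(x) v(x) dx = ∫_0^3 f(x) v(x) dx.
Integrate the LHS by parts once:
  ∫_0^3 −u'' v dx = −[u'(x) v(x)]_0^3 + ∫_0^3 u'(x) v'(x) dx.
Thus ∫_0^3 u'(x) v'(x) dx = ∫_0^3 f(x) v(x) dx + [u'(x) v(x)]_0^3.
Choose V so that boundary terms are either known or forced to vanish.
u has inhomogeneous Neumann u'(0) = -1, u'(3) = 1. [u' v]_0^3 = (1)·v(3) − (-1)·v(0) = v(3) + v(0). Take V = H^1(0, 3); boundary term becomes part of RHS.
Weak formulation: find u (satisfying any essential BC) such that ∫_0^3 u'(x) v'(x) dx = ∫_0^3 f v dx + v(3) + v(0) for all v ∈ V (Neumann data are natural BCs: they enter the RHS as boundary terms).
Substituting f(x) = -3*x^2 + 2*x + 16/3, the right-hand side is ∫_0^3 (-3*x^2 + 2*x + 16/3) v dx + v(3) + v(0).
Compatibility check (pure Neumann): taking v ≡ 1 ∈ V gives 0 = ∫_0^3 f dx + (1) − (-1), i.e. ∫_0^3 f dx must equal u'(0) − u'(3) = -2. Indeed ∫_0^3 (-3*x^2 + 2*x + 16/3) dx = -2, so the data are compatible. The solution is then unique only up to an additive constant (fix it e.g. by requiring ∫_0^3 u dx = 0).


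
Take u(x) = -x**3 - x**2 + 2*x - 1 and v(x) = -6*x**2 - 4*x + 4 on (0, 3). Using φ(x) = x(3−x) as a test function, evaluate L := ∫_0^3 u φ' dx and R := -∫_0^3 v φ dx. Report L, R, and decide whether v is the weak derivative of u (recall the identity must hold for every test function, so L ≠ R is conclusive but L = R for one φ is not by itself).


LHS = 819/20, RHS = 819/10. No, v is not the weak derivative of u.

u(x) = -x**3 - x**2 + 2*x - 1, classical derivative u'(x) = -3*x**2 - 2*x + 2.
φ(x) = x(3−x), so φ'(x) = 3 - 2*x.
Note φ(0) = φ(3) = 0, so the boundary term u·φ vanishes.
LHS = ∫_0^3 u(x) φ'(x) dx = ∫_0^3 (2*x^4 - x^3 - 7*x^2 + 8*x - 3) dx. Term by term:
  ∫_0^3 2*x^4 dx = 486/5;  ∫_0^3 -x^3 dx = -81/4;  ∫_0^3 -7*x^2 dx = -63;
  ∫_0^3 8*x dx = 36;  ∫_0^3 -3 dx = -9.
Sum: 486/5 − 81/4 − 63 + 36 − 9 = 819/20.
So LHS = 819/20.
∫_0^3 v(x) φ(x) dx = ∫_0^3 (6*x^4 - 14*x^3 - 16*x^2 + 12*x) dx. Term by term:
  ∫_0^3 6*x^4 dx = 1458/5;  ∫_0^3 -14*x^3 dx = -567/2;  ∫_0^3 -16*x^2 dx = -144;
  ∫_0^3 12*x dx = 54.
Sum: 1458/5 − 567/2 − 144 + 54 = -819/10.
So RHS = -∫_0^3 v(x) φ(x) dx = 819/10.
LHS − RHS = -819/20 ≠ 0, so the identity fails.
(For a valid weak derivative the identity must hold for EVERY test function, in particular this one. The failure shows v is NOT the weak derivative of u.)
Correct weak derivative would be u'(x) = -3*x**2 - 2*x + 2.


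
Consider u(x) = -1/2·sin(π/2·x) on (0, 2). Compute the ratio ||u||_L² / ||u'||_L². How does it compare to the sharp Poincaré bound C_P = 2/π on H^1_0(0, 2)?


||u||_L² / ||u'||_L² = 2/π = C_P.

u(x) = -1/2·sin(π/2·x), so u'(x) = -π*cos(π*x/2)/4.
Writing u(x) = A·sin(kπx/L) with A = -1/2 and k = 1, use ∫_0^L sin²(kπx/L) dx = L/2 and ∫_0^L cos²(kπx/L) dx = L/2.
u² = 1/4·sin²(π/2·x) and (u')² = π^2/16·cos²(π/2·x), and each of sin², cos² integrates to L/2 = 1 over (0, 2).
∫_0^2 u² dx = 1/4, so ||u||_L² = 1/2.
∫_0^2 (u')² dx = π^2/16, so ||u'||_L² = π/4.
Ratio ||u||_L² / ||u'||_L² = 2/π.
Sharp Poincaré constant on H^1_0(0, 2) is C_P = L/π = 2/π, achieved by sin(π/2·x).
This is the k = 1 eigenfunction (up to amplitude), so the ratio equals the sharp Poincaré constant exactly.


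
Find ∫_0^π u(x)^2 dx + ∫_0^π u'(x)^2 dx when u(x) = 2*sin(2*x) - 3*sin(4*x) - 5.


||u||_{H^1(0,π)}^2 = 223*π/2

u'(x) = 4*cos(2*x) - 12*cos(4*x).
Expand u² and (u')² and integrate term by term on (0, π), using: for integers n ≥ 1, ∫_0^π sin²(nx) dx = ∫_0^π cos²(nx) dx = π/2; for n ≠ n', ∫_0^π sin(nx)sin(n'x) dx = ∫_0^π cos(nx)cos(n'x) dx = 0; and by product-to-sum, ∫_0^π sin(nx)cos(n'x) dx = ½∫_0^π [sin((n+n')x) + sin((n−n')x)] dx, which is 0 when n+n' is even and 2n/(n²−n'²) when n+n' is odd (it need not vanish on (0, π)). For the constant mode: ∫_0^π 1 dx = π, ∫_0^π cos(nx) dx = 0, ∫_0^π sin(nx) dx = (1−(−1)^n)/n.
  u² squared terms: (-5)²·∫1 dx = 25·π = 25*π;  (-3)²·∫sin(4x)² dx = 9·π/2 = 9*π/2;  (2)²·∫sin(2x)² dx = 4·π/2 = 2*π.
  u² cross terms: 2·(-5)·(-3)·∫1·sin(4x) dx = 30·(0) = 0;  2·(-5)·(2)·∫1·sin(2x) dx = -20·(0) = 0;  2·(-3)·(2)·∫sin(4x)·sin(2x) dx = -12·(0) = 0.
  So ∫_0^π u² dx = 25*π + 9*π/2 + 2*π + 0 + 0 + 0 = 63*π/2.
  (u')² squared terms: (-12)²·∫cos(4x)² dx = 144·π/2 = 72*π;  (4)²·∫cos(2x)² dx = 16·π/2 = 8*π.
  (u')² cross terms: 2·(-12)·(4)·∫cos(4x)·cos(2x) dx = -96·(0) = 0.
  So ∫_0^π (u')² dx = 72*π + 8*π + 0 = 80*π.
||u||_{H^1}^2 = (63*π/2) + (80*π) = 223*π/2.


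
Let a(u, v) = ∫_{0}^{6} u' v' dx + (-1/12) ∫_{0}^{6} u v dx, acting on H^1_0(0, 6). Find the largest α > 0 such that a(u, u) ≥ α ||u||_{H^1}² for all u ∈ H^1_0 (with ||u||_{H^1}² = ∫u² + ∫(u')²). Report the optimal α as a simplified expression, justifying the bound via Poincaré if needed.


α = (-3 + π^2)/(π^2 + 36)

Coercivity of a(·,·) on H^1_0(0, 6) means a(u, u) ≥ α ||u||_{H^1}² for every u ∈ H^1_0.
The interval has length L = 6, and Poincaré/coercivity depend only on L. Here a(u, u) = ∫(u')² + (-1/12)·∫u².
Here c = -1/12 < 0 with |c| < (π/L)² = π^2/36, so coercivity still holds. The condition a(u,u) ≥ α||u||_{H^1}² reads (1−α)∫(u')² ≥ (α−c)∫u². Any admissible α is ≤ 1 (rapidly oscillating u have ∫u²/∫(u')² → 0), and α = 1 would force 0 ≥ (1−c)∫u², impossible since c < 1; so 1−α > 0. By the sharp Poincaré inequality on H^1_0 of an interval of length L, ∫(u')² ≥ (π/L)²∫u² with equality for the first sine mode sin(π(x−x₀)/L) (x₀ the left endpoint), so the inequality holds for all u iff (1−α)(π/L)² ≥ α − c, i.e. α ≤ ((π/L)² + c)/((π/L)² + 1) = (1 + c(L/π)²)/(1 + (L/π)²). (Direct route, valid since c ≤ 0: Poincaré gives c∫u² ≥ c(L/π)²∫(u')², so a(u,u) ≥ (1 + c(L/π)²)∫(u')², while ||u||_{H^1}² ≤ (1 + (L/π)²)∫(u')²; dividing yields the same α.) With (π/L)² = π^2/36 and c = -1/12, the largest admissible constant is α = ((π/L)² + c)/((π/L)² + 1).
Simplifying, α = (-3 + π^2)/(π^2 + 36).


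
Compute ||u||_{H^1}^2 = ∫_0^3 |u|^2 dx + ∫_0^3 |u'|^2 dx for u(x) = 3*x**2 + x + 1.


||u||_{H^1}^2 = 10149/10

The H^1 norm (squared) on an interval (0, L) is
  ||u||_{H^1}^2 = ∫_0^L u(x)^2 dx + ∫_0^L u'(x)^2 dx.
Compute u'(x) = 6*x + 1.
Then u(x)^2 = 9*x**4 + 6*x**3 + 7*x**2 + 2*x + 1 and u'(x)^2 = 36*x**2 + 12*x + 1.
Integrate each monomial from 0 to 3 using ∫_0^3 c·x^n dx = c·3^(n+1)/(n+1):
  ∫_0^3 u(x)^2 dx = ∫_0^3 (9*x^4 + 6*x^3 + 7*x^2 + 2*x + 1) dx. Term by term:
    ∫_0^3 9*x^4 dx = 2187/5;  ∫_0^3 6*x^3 dx = 243/2;  ∫_0^3 7*x^2 dx = 63;
    ∫_0^3 2*x dx = 9;  ∫_0^3 1 dx = 3.
  Sum: 2187/5 + 243/2 + 63 + 9 + 3 = 6339/10.
  ∫_0^3 u'(x)^2 dx = ∫_0^3 (36*x^2 + 12*x + 1) dx. Term by term:
    ∫_0^3 36*x^2 dx = 324;  ∫_0^3 12*x dx = 54;  ∫_0^3 1 dx = 3.
  Sum: 324 + 54 + 3 = 381.
Adding: ||u||_{H^1}^2 = 6339/10 + 381 = 10149/10.


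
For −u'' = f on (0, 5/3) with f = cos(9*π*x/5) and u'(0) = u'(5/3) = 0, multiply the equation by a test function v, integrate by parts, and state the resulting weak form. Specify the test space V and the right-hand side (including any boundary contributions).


V = H^1(0, 5/3) (no boundary constraint on v; u is determined up to an additive constant); weak form: ∫_0^5/3 u'v' dx = ∫_0^5/3 (cos(9*π*x/5)) v dx for all v ∈ V.

Multiply both sides by a test function v and integrate from 0 to 5/3:
  ∫_0^5/3 −u''(x) v(x) dx = ∫_0^5/3 f(x) v(x) dx.
Integrate the LHS by parts once:
  ∫_0^5/3 −u'' v dx = −[u'(x) v(x)]_0^5/3 + ∫_0^5/3 u'(x) v'(x) dx.
Thus ∫_0^5/3 u'(x) v'(x) dx = ∫_0^5/3 f(x) v(x) dx + [u'(x) v(x)]_0^5/3.
Choose V so that boundary terms are either known or forced to vanish.
u has homogeneous Neumann: u'(0) = u'(5/3) = 0. So [u' v]_0^5/3 = 0·v(5/3) − 0·v(0) = 0 for any v; take V = H^1(0, 5/3).
Weak formulation: find u (satisfying any essential BC) such that ∫_0^5/3 u'(x) v'(x) dx = ∫_0^5/3 f v dx for all v ∈ V (homogeneous Neumann, so boundary terms vanish).
Substituting f(x) = cos(9*π*x/5), the right-hand side is ∫_0^5/3 (cos(9*π*x/5)) v dx.
Compatibility check (pure Neumann): taking v ≡ 1 ∈ V gives 0 = ∫_0^5/3 f dx + (0) − (0), i.e. ∫_0^5/3 f dx must equal u'(0) − u'(5/3) = 0. Indeed ∫_0^5/3 (cos(9*π*x/5)) dx = 0, so the data are compatible. The solution is then unique only up to an additive constant (fix it e.g. by requiring ∫_0^5/3 u dx = 0).


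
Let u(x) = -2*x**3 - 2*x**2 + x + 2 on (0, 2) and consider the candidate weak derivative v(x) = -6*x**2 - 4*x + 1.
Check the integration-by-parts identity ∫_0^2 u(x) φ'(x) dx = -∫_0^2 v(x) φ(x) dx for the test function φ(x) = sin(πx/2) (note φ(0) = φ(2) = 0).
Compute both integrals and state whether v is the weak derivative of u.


LHS = -192/π^3 + 60/π, RHS = -192/π^3 + 60/π. Yes, v = u' weakly.

u(x) = -2*x**3 - 2*x**2 + x + 2, classical derivative u'(x) = -6*x**2 - 4*x + 1.
φ(x) = sin(πx/2), so φ'(x) = π*cos(π*x/2)/2.
Note φ(0) = φ(2) = 0, so the boundary term u·φ vanishes.
LHS = ∫_0^2 u(x) φ'(x) dx = ∫_0^2 (-π*x^3*cos(π*x/2) - π*x^2*cos(π*x/2) + π*x*cos(π*x/2)/2 + π*cos(π*x/2)) dx. Term by term:
  ∫_0^2 π*cos(π*x/2) dx = 0;  ∫_0^2 π*x*cos(π*x/2)/2 dx = -4/π;  ∫_0^2 -π*x^2*cos(π*x/2) dx = 16/π;
  ∫_0^2 -π*x^3*cos(π*x/2) dx = -192/π^3 + 48/π.
Sum: 0 − 4/π + 16/π + -192/π^3 + 48/π = -192/π^3 + 60/π.
So LHS = -192/π^3 + 60/π.
∫_0^2 v(x) φ(x) dx = ∫_0^2 (-6*x^2*sin(π*x/2) - 4*x*sin(π*x/2) + sin(π*x/2)) dx. Term by term:
  ∫_0^2 -6*x^2*sin(π*x/2) dx = -48/π + 192/π^3;  ∫_0^2 -4*x*sin(π*x/2) dx = -16/π;  ∫_0^2 sin(π*x/2) dx = 4/π.
Sum: -48/π + 192/π^3 − 16/π + 4/π = -60/π + 192/π^3.
So RHS = -∫_0^2 v(x) φ(x) dx = -192/π^3 + 60/π.
LHS = RHS, so the identity holds for this test φ.
Moreover u is smooth here and v(x) = u'(x) = -6*x**2 - 4*x + 1 pointwise, so the identity holds for every test function. Hence v is the weak derivative of u.


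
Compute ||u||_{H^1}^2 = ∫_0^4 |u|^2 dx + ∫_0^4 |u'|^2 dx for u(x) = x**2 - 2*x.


||u||_{H^1}^2 = 1072/15

The H^1 norm (squared) on an interval (0, L) is
  ||u||_{H^1}^2 = ∫_0^L u(x)^2 dx + ∫_0^L u'(x)^2 dx.
Compute u'(x) = 2*x - 2.
Then u(x)^2 = x**4 - 4*x**3 + 4*x**2 and u'(x)^2 = 4*x**2 - 8*x + 4.
Integrate each monomial from 0 to 4 using ∫_0^4 c·x^n dx = c·4^(n+1)/(n+1):
  ∫_0^4 u(x)^2 dx = ∫_0^4 (x^4 - 4*x^3 + 4*x^2) dx. Term by term:
    ∫_0^4 x^4 dx = 1024/5;  ∫_0^4 -4*x^3 dx = -256;  ∫_0^4 4*x^2 dx = 256/3.
  Sum: 1024/5 − 256 + 256/3 = 512/15.
  ∫_0^4 u'(x)^2 dx = ∫_0^4 (4*x^2 - 8*x + 4) dx. Term by term:
    ∫_0^4 4*x^2 dx = 256/3;  ∫_0^4 -8*x dx = -64;  ∫_0^4 4 dx = 16.
  Sum: 256/3 − 64 + 16 = 112/3.
Adding: ||u||_{H^1}^2 = 512/15 + 112/3 = 1072/15.


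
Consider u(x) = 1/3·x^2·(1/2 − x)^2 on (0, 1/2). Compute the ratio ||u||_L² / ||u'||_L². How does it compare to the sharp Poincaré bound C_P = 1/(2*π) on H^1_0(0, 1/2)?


||u||_L² / ||u'||_L² = sqrt(3)/12 < C_P = 1/(2*π).

u(x) = 1/3·x^2·(1/2 − x)^2, so u'(x) = x*(2*x - 1)*(4*x - 1)/6.
u(x) = 1/3·x^2·(1/2 − x)^2 vanishes at x = 0 and x = 1/2, so u ∈ H^1_0(0, 1/2). Differentiate via the product rule and integrate the resulting polynomials term by term.
  ∫_0^1/2 u² dx = ∫_0^1/2 (x^8/9 - 2*x^7/9 + x^6/6 - x^5/18 + x^4/144) dx. Term by term:
    ∫_0^1/2 x^8/9 dx = 1/41472;  ∫_0^1/2 -2*x^7/9 dx = -1/9216;  ∫_0^1/2 x^6/6 dx = 1/5376;
    ∫_0^1/2 -x^5/18 dx = -1/6912;  ∫_0^1/2 x^4/144 dx = 1/23040.
  Sum: 1/41472 − 1/9216 + 1/5376 − 1/6912 + 1/23040 = 1/2903040.
  ∫_0^1/2 (u')² dx = ∫_0^1/2 (16*x^6/9 - 8*x^5/3 + 13*x^4/9 - x^3/3 + x^2/36) dx. Term by term:
    ∫_0^1/2 16*x^6/9 dx = 1/504;  ∫_0^1/2 -8*x^5/3 dx = -1/144;  ∫_0^1/2 13*x^4/9 dx = 13/1440;
    ∫_0^1/2 -x^3/3 dx = -1/192;  ∫_0^1/2 x^2/36 dx = 1/864.
  Sum: 1/504 − 1/144 + 13/1440 − 1/192 + 1/864 = 1/60480.
∫_0^1/2 u² dx = 1/2903040, so ||u||_L² = sqrt(35)/10080.
∫_0^1/2 (u')² dx = 1/60480, so ||u'||_L² = sqrt(105)/2520.
Ratio ||u||_L² / ||u'||_L² = sqrt(3)/12.
Sharp Poincaré constant on H^1_0(0, 1/2) is C_P = L/π = 1/(2*π), achieved by sin(2*π·x).
A polynomial bump cannot attain the sharp Poincaré constant (only the first sine eigenfunction does), so the ratio is strictly less than C_P, consistent with ||u||_L² ≤ C_P ||u'||_L².


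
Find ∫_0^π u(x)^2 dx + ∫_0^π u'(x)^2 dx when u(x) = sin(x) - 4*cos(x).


||u||_{H^1(0,π)}^2 = 17*π

u'(x) = 4*sin(x) + cos(x).
Expand u² and (u')² and integrate term by term on (0, π), using: for integers n ≥ 1, ∫_0^π sin²(nx) dx = ∫_0^π cos²(nx) dx = π/2; for n ≠ n', ∫_0^π sin(nx)sin(n'x) dx = ∫_0^π cos(nx)cos(n'x) dx = 0; and by product-to-sum, ∫_0^π sin(nx)cos(n'x) dx = ½∫_0^π [sin((n+n')x) + sin((n−n')x)] dx, which is 0 when n+n' is even and 2n/(n²−n'²) when n+n' is odd (it need not vanish on (0, π)).
  u² squared terms: (-4)²·∫cos(x)² dx = 16·π/2 = 8*π;  (1)²·∫sin(x)² dx = 1·π/2 = π/2.
  u² cross terms: 2·(-4)·(1)·∫cos(x)·sin(x) dx = -8·(0) = 0.
  So ∫_0^π u² dx = 8*π + π/2 + 0 = 17*π/2.
  (u')² squared terms: (4)²·∫sin(x)² dx = 16·π/2 = 8*π;  (1)²·∫cos(x)² dx = 1·π/2 = π/2.
  (u')² cross terms: 2·(4)·(1)·∫sin(x)·cos(x) dx = 8·(0) = 0.
  So ∫_0^π (u')² dx = 8*π + π/2 + 0 = 17*π/2.
||u||_{H^1}^2 = (17*π/2) + (17*π/2) = 17*π.


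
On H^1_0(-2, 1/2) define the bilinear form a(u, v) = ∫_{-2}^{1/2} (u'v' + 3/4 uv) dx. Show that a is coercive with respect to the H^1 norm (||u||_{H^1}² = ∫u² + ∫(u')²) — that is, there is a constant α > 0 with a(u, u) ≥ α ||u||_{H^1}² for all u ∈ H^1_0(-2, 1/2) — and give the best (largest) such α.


α = (75 + 16*π^2)/(4*(25 + 4*π^2))

Coercivity of a(·,·) on H^1_0(-2, 1/2) means a(u, u) ≥ α ||u||_{H^1}² for every u ∈ H^1_0.
The interval has length L = 5/2, and Poincaré/coercivity depend only on L. Here a(u, u) = ∫(u')² + (3/4)·∫u².
Here 0 < c = 3/4 < 1. The condition a(u,u) ≥ α||u||_{H^1}² reads (1−α)∫(u')² ≥ (α−c)∫u². Any admissible α is ≤ 1 (rapidly oscillating u have ∫u²/∫(u')² → 0), and α = 1 would force 0 ≥ (1−c)∫u², impossible since c < 1; so 1−α > 0. By the sharp Poincaré inequality on H^1_0 of an interval of length L, ∫(u')² ≥ (π/L)²∫u² with equality for the first sine mode sin(π(x−x₀)/L) (x₀ the left endpoint), so the inequality holds for all u iff (1−α)(π/L)² ≥ α − c, i.e. α ≤ ((π/L)² + c)/((π/L)² + 1) = (1 + c(L/π)²)/(1 + (L/π)²). With (π/L)² = 4*π^2/25 and c = 3/4, the largest admissible constant is α = ((π/L)² + c)/((π/L)² + 1).
Simplifying, α = (75 + 16*π^2)/(4*(25 + 4*π^2)).


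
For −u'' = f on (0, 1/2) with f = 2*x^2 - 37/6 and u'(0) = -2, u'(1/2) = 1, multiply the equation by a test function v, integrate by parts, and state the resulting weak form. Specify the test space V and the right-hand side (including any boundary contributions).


V = H^1(0, 1/2) (v unrestricted at boundary; u is determined up to an additive constant); weak form: ∫_0^1/2 u'v' dx = ∫_0^1/2 (2*x^2 - 37/6) v dx + v(1/2) + 2·v(0) for all v ∈ V.

Multiply both sides by a test function v and integrate from 0 to 1/2:
  ∫_0^1/2 −u''(x) v(x) dx = ∫_0^1/2 f(x) v(x) dx.
Integrate the LHS by parts once:
  ∫_0^1/2 −u'' v dx = −[u'(x) v(x)]_0^1/2 + ∫_0^1/2 u'(x) v'(x) dx.
Thus ∫_0^1/2 u'(x) v'(x) dx = ∫_0^1/2 f(x) v(x) dx + [u'(x) v(x)]_0^1/2.
Choose V so that boundary terms are either known or forced to vanish.
u has inhomogeneous Neumann u'(0) = -2, u'(1/2) = 1. [u' v]_0^1/2 = (1)·v(1/2) − (-2)·v(0) = v(1/2) + 2·v(0). Take V = H^1(0, 1/2); boundary term becomes part of RHS.
Weak formulation: find u (satisfying any essential BC) such that ∫_0^1/2 u'(x) v'(x) dx = ∫_0^1/2 f v dx + v(1/2) + 2·v(0) for all v ∈ V (Neumann data are natural BCs: they enter the RHS as boundary terms).
Substituting f(x) = 2*x^2 - 37/6, the right-hand side is ∫_0^1/2 (2*x^2 - 37/6) v dx + v(1/2) + 2·v(0).
Compatibility check (pure Neumann): taking v ≡ 1 ∈ V gives 0 = ∫_0^1/2 f dx + (1) − (-2), i.e. ∫_0^1/2 f dx must equal u'(0) − u'(1/2) = -3. Indeed ∫_0^1/2 (2*x^2 - 37/6) dx = -3, so the data are compatible. The solution is then unique only up to an additive constant (fix it e.g. by requiring ∫_0^1/2 u dx = 0).


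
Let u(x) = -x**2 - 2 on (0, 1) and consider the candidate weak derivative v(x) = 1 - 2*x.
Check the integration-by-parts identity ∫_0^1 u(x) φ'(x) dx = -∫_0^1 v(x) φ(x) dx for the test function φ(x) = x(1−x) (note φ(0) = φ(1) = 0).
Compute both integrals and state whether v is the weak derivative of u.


LHS = 1/6, RHS = 0. No, v is not the weak derivative of u.

u(x) = -x**2 - 2, classical derivative u'(x) = -2*x.
φ(x) = x(1−x), so φ'(x) = 1 - 2*x.
Note φ(0) = φ(1) = 0, so the boundary term u·φ vanishes.
LHS = ∫_0^1 u(x) φ'(x) dx = ∫_0^1 (2*x^3 - x^2 + 4*x - 2) dx. Term by term:
  ∫_0^1 2*x^3 dx = 1/2;  ∫_0^1 -x^2 dx = -1/3;  ∫_0^1 4*x dx = 2;
  ∫_0^1 -2 dx = -2.
Sum: 1/2 − 1/3 + 2 − 2 = 1/6.
So LHS = 1/6.
∫_0^1 v(x) φ(x) dx = ∫_0^1 (2*x^3 - 3*x^2 + x) dx. Term by term:
  ∫_0^1 2*x^3 dx = 1/2;  ∫_0^1 -3*x^2 dx = -1;  ∫_0^1 x dx = 1/2.
Sum: 1/2 − 1 + 1/2 = 0.
So RHS = -∫_0^1 v(x) φ(x) dx = 0.
LHS − RHS = 1/6 ≠ 0, so the identity fails.
(For a valid weak derivative the identity must hold for EVERY test function, in particular this one. The failure shows v is NOT the weak derivative of u.)
Correct weak derivative would be u'(x) = -2*x.


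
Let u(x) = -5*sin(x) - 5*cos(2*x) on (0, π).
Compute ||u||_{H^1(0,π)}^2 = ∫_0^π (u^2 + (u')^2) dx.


||u||_{H^1(0,π)}^2 = -500/3 + 175*π/2

u'(x) = 10*sin(2*x) - 5*cos(x).
Expand u² and (u')² and integrate term by term on (0, π), using: for integers n ≥ 1, ∫_0^π sin²(nx) dx = ∫_0^π cos²(nx) dx = π/2; for n ≠ n', ∫_0^π sin(nx)sin(n'x) dx = ∫_0^π cos(nx)cos(n'x) dx = 0; and by product-to-sum, ∫_0^π sin(nx)cos(n'x) dx = ½∫_0^π [sin((n+n')x) + sin((n−n')x)] dx, which is 0 when n+n' is even and 2n/(n²−n'²) when n+n' is odd (it need not vanish on (0, π)).
  u² squared terms: (-5)²·∫cos(2x)² dx = 25·π/2 = 25*π/2;  (-5)²·∫sin(x)² dx = 25·π/2 = 25*π/2.
  u² cross terms: 2·(-5)·(-5)·∫cos(2x)·sin(x) dx = 50·(-2/3) = -100/3.
  So ∫_0^π u² dx = 25*π/2 + 25*π/2 − 100/3 = -100/3 + 25*π.
  (u')² squared terms: (-5)²·∫cos(x)² dx = 25·π/2 = 25*π/2;  (10)²·∫sin(2x)² dx = 100·π/2 = 50*π.
  (u')² cross terms: 2·(-5)·(10)·∫cos(x)·sin(2x) dx = -100·(4/3) = -400/3.
  So ∫_0^π (u')² dx = 25*π/2 + 50*π − 400/3 = -400/3 + 125*π/2.
||u||_{H^1}^2 = (-100/3 + 25*π) + (-400/3 + 125*π/2) = -500/3 + 175*π/2.


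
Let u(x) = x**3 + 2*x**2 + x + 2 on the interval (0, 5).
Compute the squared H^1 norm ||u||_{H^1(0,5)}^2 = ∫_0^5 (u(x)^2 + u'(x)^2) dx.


||u||_{H^1}^2 = 785800/21

The H^1 norm (squared) on an interval (0, L) is
  ||u||_{H^1}^2 = ∫_0^L u(x)^2 dx + ∫_0^L u'(x)^2 dx.
Compute u'(x) = 3*x**2 + 4*x + 1.
Then u(x)^2 = x**6 + 4*x**5 + 6*x**4 + 8*x**3 + 9*x**2 + 4*x + 4 and u'(x)^2 = 9*x**4 + 24*x**3 + 22*x**2 + 8*x + 1.
Integrate each monomial from 0 to 5 using ∫_0^5 c·x^n dx = c·5^(n+1)/(n+1):
  ∫_0^5 u(x)^2 dx = ∫_0^5 (x^6 + 4*x^5 + 6*x^4 + 8*x^3 + 9*x^2 + 4*x + 4) dx. Term by term:
    ∫_0^5 x^6 dx = 78125/7;  ∫_0^5 4*x^5 dx = 31250/3;  ∫_0^5 6*x^4 dx = 3750;
    ∫_0^5 8*x^3 dx = 1250;  ∫_0^5 9*x^2 dx = 375;  ∫_0^5 4*x dx = 50;
    ∫_0^5 4 dx = 20.
  Sum: 78125/7 + 31250/3 + 3750 + 1250 + 375 + 50 + 20 = 567470/21.
  ∫_0^5 u'(x)^2 dx = ∫_0^5 (9*x^4 + 24*x^3 + 22*x^2 + 8*x + 1) dx. Term by term:
    ∫_0^5 9*x^4 dx = 5625;  ∫_0^5 24*x^3 dx = 3750;  ∫_0^5 22*x^2 dx = 2750/3;
    ∫_0^5 8*x dx = 100;  ∫_0^5 1 dx = 5.
  Sum: 5625 + 3750 + 2750/3 + 100 + 5 = 31190/3.
Adding: ||u||_{H^1}^2 = 567470/21 + 31190/3 = 785800/21.


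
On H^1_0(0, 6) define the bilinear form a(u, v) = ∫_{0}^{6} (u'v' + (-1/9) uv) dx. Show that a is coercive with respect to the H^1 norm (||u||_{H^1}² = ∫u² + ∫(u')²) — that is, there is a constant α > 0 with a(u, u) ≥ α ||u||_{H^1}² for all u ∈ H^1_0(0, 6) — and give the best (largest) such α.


α = (-4 + π^2)/(π^2 + 36)

Coercivity of a(·,·) on H^1_0(0, 6) means a(u, u) ≥ α ||u||_{H^1}² for every u ∈ H^1_0.
The interval has length L = 6, and Poincaré/coercivity depend only on L. Here a(u, u) = ∫(u')² + (-1/9)·∫u².
Here c = -1/9 < 0 with |c| < (π/L)² = π^2/36, so coercivity still holds. The condition a(u,u) ≥ α||u||_{H^1}² reads (1−α)∫(u')² ≥ (α−c)∫u². Any admissible α is ≤ 1 (rapidly oscillating u have ∫u²/∫(u')² → 0), and α = 1 would force 0 ≥ (1−c)∫u², impossible since c < 1; so 1−α > 0. By the sharp Poincaré inequality on H^1_0 of an interval of length L, ∫(u')² ≥ (π/L)²∫u² with equality for the first sine mode sin(π(x−x₀)/L) (x₀ the left endpoint), so the inequality holds for all u iff (1−α)(π/L)² ≥ α − c, i.e. α ≤ ((π/L)² + c)/((π/L)² + 1) = (1 + c(L/π)²)/(1 + (L/π)²). (Direct route, valid since c ≤ 0: Poincaré gives c∫u² ≥ c(L/π)²∫(u')², so a(u,u) ≥ (1 + c(L/π)²)∫(u')², while ||u||_{H^1}² ≤ (1 + (L/π)²)∫(u')²; dividing yields the same α.) With (π/L)² = π^2/36 and c = -1/9, the largest admissible constant is α = ((π/L)² + c)/((π/L)² + 1).
Simplifying, α = (-4 + π^2)/(π^2 + 36).
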